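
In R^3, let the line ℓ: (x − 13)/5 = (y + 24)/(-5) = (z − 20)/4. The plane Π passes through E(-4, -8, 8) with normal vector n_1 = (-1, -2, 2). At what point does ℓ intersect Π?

(-2, -9, 8)

ℓ has direction (5, -5, 4) through (13, -24, 20).
Π: n_1·r = n_1·E gives -x - 2y + 2z = 36.
Substitute r = (13, -24, 20) + t(5, -5, 4) into the plane: 75 + 13t = 36, so t = -3.
Intersection: (13, -24, 20) + (-3)·(5, -5, 4) = (-2, -9, 8).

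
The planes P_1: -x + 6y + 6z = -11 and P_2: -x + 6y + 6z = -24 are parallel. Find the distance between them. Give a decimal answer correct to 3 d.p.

Same normal n = (-1, 6, 6) with |n| = √73; distance = |-11 − (-24)| / |n| = 13/√73 ≈ 1.522.

1.522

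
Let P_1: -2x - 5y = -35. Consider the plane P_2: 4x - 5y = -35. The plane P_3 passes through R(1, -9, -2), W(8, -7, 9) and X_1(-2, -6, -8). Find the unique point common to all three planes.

(0, 7, -9)

RW = (7, 2, 11), RX_1 = (-3, 3, -6); a normal to P_3 is RW × RX_1 = (-45, 9, 27).
Using R: P_3 has equation -45x + 9y + 27z = -180.
Solving the 3×3 linear system -2x - 5y = -35, 4x - 5y = -35, -45x + 9y + 27z = -180 (e.g. by elimination or Cramer's rule, determinant = 810) gives (0, 7, -9).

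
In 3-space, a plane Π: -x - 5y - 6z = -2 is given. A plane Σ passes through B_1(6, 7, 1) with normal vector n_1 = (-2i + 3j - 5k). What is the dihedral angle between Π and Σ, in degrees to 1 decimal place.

69.5

Σ: n_1·r = n_1·B_1 gives -2x + 3y - 5z = 4.
cos θ = |n₁·n₂| / (|n₁||n₂|) = |17| / (√62 · √38).
θ = arccos(0.35024) ≈ 69.5°.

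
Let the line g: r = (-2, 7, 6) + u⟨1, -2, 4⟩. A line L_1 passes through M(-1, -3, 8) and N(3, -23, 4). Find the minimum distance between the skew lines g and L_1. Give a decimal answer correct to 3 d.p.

A direction vector for L_1 is N − M = (4, -20, -4).
Common perpendicular direction n = (1, -2, 4) × (4, -20, -4) = (88, 20, -12).
With w = (-1, -3, 8) − (-2, 7, 6) = (1, -10, 2), w · n = -136.
Distance = |w · n| / |n| = |-136| / √8288 ≈ 1.494.

1.494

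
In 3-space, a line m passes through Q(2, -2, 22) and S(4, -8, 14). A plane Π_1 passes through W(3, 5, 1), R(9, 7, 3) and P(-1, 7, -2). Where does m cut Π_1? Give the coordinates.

(5, -11, 10)

A direction vector for m is S − Q = (2, -6, -8).
WR = (6, 2, 2), WP = (-4, 2, -3); a normal to Π_1 is WR × WP = (-10, 10, 20).
Using W: Π_1 has equation -10x + 10y + 20z = 40.
Substitute r = (2, -2, 22) + t(2, -6, -8) into the plane: 400 + (-240)t = 40, so t = 3/2.
Intersection: (2, -2, 22) + (3/2)·(2, -6, -8) = (5, -11, 10).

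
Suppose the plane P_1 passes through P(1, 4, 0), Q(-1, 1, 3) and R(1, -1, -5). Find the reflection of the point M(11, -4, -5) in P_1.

PQ = (-2, -3, 3), PR = (0, -5, -5); a normal to P_1 is PQ × PR = (30, -10, 10).
Using P: P_1 has equation 30x - 10y + 10z = -10.
λ = (n·M − d)/|n|² = (320 − (-10))/1100 = 3/10.
Reflection = M − 2λn = (11, -4, -5) − (3/5)·(30, -10, 10) = (-7, 2, -11).

(-7, 2, -11)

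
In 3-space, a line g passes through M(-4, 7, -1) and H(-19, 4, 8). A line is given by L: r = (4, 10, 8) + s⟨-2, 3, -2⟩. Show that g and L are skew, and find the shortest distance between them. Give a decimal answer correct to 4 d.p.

10.5448

A direction vector for g is H − M = (-15, -3, 9).
Common perpendicular direction n = (-15, -3, 9) × (-2, 3, -2) = (-21, -48, -51).
With w = (4, 10, 8) − (-4, 7, -1) = (8, 3, 9), w · n = -771.
Since n ≠ 0 the lines are not parallel, and w · n = -771 ≠ 0 so they do not intersect; hence they are skew.
Distance = |w · n| / |n| = |-771| / √5346 ≈ 10.5448.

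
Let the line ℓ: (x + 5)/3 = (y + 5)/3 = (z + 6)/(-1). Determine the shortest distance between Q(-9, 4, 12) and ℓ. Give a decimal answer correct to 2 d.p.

ℓ has direction (3, 3, -1) through (-5, -5, -6).
Taking (-5, -5, -6) on ℓ with direction v = (3, 3, -1): w = Q − (-5, -5, -6) = (-4, 9, 18), and w × v = (-63, 50, -39).
Distance = |w × v| / |v| = √7990 / √19 ≈ 20.51.

20.51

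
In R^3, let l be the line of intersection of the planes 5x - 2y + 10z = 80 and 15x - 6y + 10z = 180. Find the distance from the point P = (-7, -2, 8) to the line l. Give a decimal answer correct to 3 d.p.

15.851

Direction of l: (5, -2, 10) × (15, -6, 10) = (40, 100, 0).
A point on l: solving the two plane equations with x = 8 gives (8, -5, 3).
Taking (8, -5, 3) on l with direction v = (40, 100, 0): w = P − (8, -5, 3) = (-15, 3, 5), and w × v = (-500, 200, -1620).
Distance = |w × v| / |v| = √2914400 / √11600 ≈ 15.851.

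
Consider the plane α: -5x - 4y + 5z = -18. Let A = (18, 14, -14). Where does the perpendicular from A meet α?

Foot = A − λn with λ = (n·A − d)/|n|² = (-216 − (-18))/66 = -3.
Foot = (18, 14, -14) − (-3)·(-5, -4, 5) = (3, 2, 1).

(3, 2, 1)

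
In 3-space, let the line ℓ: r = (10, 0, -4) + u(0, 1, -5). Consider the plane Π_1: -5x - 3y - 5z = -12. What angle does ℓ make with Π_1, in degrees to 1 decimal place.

34.2

sin θ = |n·v| / (|n||v|) = |22| / (√59 · √26) = 0.56171.
θ ≈ 34.2°.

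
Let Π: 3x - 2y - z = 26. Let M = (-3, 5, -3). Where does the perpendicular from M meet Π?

(6, -1, -6)

Foot = M − λn with λ = (n·M − d)/|n|² = (-16 − 26)/14 = -3.
Foot = (-3, 5, -3) − (-3)·(3, -2, -1) = (6, -1, -6).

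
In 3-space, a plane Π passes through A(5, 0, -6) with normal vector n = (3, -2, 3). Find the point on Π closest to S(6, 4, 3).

(3, 6, 0)

Π: n·r = n·A gives 3x - 2y + 3z = -3.
Foot = S − λn with λ = (n·S − d)/|n|² = (19 − (-3))/22 = 1.
Foot = (6, 4, 3) − 1·(3, -2, 3) = (3, 6, 0).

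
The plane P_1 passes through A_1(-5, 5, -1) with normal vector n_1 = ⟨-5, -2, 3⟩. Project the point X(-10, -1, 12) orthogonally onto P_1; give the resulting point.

P_1: n_1·r = n_1·A_1 gives -5x - 2y + 3z = 12.
Foot = X − λn with λ = (n·X − d)/|n|² = (88 − 12)/38 = 2.
Foot = (-10, -1, 12) − 2·(-5, -2, 3) = (0, 3, 6).

(0, 3, 6)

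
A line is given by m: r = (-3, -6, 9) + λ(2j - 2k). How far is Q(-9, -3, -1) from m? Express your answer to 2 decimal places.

Taking (-3, -6, 9) on m with direction v = (0, 2, -2): w = Q − (-3, -6, 9) = (-6, 3, -10), and w × v = (14, -12, -12).
Distance = |w × v| / |v| = √484 / √8 ≈ 7.78.

7.78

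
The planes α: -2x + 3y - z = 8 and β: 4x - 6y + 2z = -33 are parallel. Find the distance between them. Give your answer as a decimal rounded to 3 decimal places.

2.272

Rescale β by 1/(-2): -2x + 3y - z = 33/2. Then distance = |8 − (33/2)| / √14 ≈ 2.272.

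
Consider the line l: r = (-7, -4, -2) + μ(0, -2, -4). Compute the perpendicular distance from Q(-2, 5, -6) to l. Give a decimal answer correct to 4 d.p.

Taking (-7, -4, -2) on l with direction v = (0, -2, -4): w = Q − (-7, -4, -2) = (5, 9, -4), and w × v = (-44, 20, -10).
Distance = |w × v| / |v| = √2436 / √20 ≈ 11.0363.

11.0363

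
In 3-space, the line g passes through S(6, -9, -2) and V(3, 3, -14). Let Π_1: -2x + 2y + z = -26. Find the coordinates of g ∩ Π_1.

(5, -5, -6)

A direction vector for g is V − S = (-3, 12, -12).
Substitute r = (6, -9, -2) + t(-3, 12, -12) into the plane: -32 + 18t = -26, so t = 1/3.
Intersection: (6, -9, -2) + (1/3)·(-3, 12, -12) = (5, -5, -6).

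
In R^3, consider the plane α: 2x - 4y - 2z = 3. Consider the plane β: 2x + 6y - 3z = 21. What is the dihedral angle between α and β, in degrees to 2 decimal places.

cos θ = |n₁·n₂| / (|n₁||n₂|) = |-14| / (√24 · √49).
θ = arccos(0.40825) ≈ 65.91°.

65.91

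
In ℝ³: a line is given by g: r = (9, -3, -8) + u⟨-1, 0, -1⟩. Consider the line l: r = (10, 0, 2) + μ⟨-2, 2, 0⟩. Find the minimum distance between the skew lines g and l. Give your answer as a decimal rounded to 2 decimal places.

3.46

Common perpendicular direction n = (-1, 0, -1) × (-2, 2, 0) = (2, 2, -2).
With w = (10, 0, 2) − (9, -3, -8) = (1, 3, 10), w · n = -12.
Distance = |w · n| / |n| = |-12| / √12 ≈ 3.46.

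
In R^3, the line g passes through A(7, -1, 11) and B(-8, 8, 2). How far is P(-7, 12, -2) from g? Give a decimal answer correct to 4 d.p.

4.9603

A direction vector for g is B − A = (-15, 9, -9).
Taking (7, -1, 11) on g with direction v = (-15, 9, -9): w = P − (7, -1, 11) = (-14, 13, -13), and w × v = (0, 69, 69).
Distance = |w × v| / |v| = √9522 / √387 ≈ 4.9603.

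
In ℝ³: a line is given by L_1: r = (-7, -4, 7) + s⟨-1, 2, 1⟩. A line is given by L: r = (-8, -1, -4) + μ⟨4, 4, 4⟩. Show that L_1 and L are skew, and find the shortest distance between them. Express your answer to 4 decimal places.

10.1559

Common perpendicular direction n = (-1, 2, 1) × (4, 4, 4) = (4, 8, -12).
With w = (-8, -1, -4) − (-7, -4, 7) = (-1, 3, -11), w · n = 152.
Since n ≠ 0 the lines are not parallel, and w · n = 152 ≠ 0 so they do not intersect; hence they are skew.
Distance = |w · n| / |n| = |152| / √224 ≈ 10.1559.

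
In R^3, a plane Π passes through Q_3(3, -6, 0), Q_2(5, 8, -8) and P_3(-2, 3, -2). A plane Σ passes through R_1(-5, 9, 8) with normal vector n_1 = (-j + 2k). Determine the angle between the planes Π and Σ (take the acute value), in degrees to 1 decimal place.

56.8

Q_3Q_2 = (2, 14, -8), Q_3P_3 = (-5, 9, -2); a normal to Π is Q_3Q_2 × Q_3P_3 = (44, 44, 88).
Using Q_3: Π has equation 44x + 44y + 88z = -132.
Σ: n_1·r = n_1·R_1 gives -y + 2z = 7.
cos θ = |n₁·n₂| / (|n₁||n₂|) = |132| / (√11616 · √5).
θ = arccos(0.54772) ≈ 56.8°.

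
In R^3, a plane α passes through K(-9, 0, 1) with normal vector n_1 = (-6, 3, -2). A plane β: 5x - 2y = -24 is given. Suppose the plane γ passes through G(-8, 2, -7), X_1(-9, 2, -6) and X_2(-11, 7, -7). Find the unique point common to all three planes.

(-4, 2, -11)

α: n_1·r = n_1·K gives -6x + 3y - 2z = 52.
GX_1 = (-1, 0, 1), GX_2 = (-3, 5, 0); a normal to γ is GX_1 × GX_2 = (-5, -3, -5).
Using G: γ has equation -5x - 3y - 5z = 69.
Solving the 3×3 linear system -6x + 3y - 2z = 52, 5x - 2y = -24, -5x - 3y - 5z = 69 (e.g. by elimination or Cramer's rule, determinant = 65) gives (-4, 2, -11).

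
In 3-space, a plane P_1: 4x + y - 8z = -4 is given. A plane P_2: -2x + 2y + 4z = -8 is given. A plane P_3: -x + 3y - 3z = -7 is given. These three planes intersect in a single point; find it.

Solving the 3×3 linear system 4x + y - 8z = -4, -2x + 2y + 4z = -8, -x + 3y - 3z = -7 (e.g. by elimination or Cramer's rule, determinant = -50) gives (-2, -4, -1).

(-2, -4, -1)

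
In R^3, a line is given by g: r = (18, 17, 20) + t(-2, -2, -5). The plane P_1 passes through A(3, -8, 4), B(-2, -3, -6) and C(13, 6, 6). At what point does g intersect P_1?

(10, 9, 0)

AB = (-5, 5, -10), AC = (10, 14, 2); a normal to P_1 is AB × AC = (150, -90, -120).
Using A: P_1 has equation 150x - 90y - 120z = 690.
Substitute r = (18, 17, 20) + t(-2, -2, -5) into the plane: -1230 + 480t = 690, so t = 4.
Intersection: (18, 17, 20) + 4·(-2, -2, -5) = (10, 9, 0).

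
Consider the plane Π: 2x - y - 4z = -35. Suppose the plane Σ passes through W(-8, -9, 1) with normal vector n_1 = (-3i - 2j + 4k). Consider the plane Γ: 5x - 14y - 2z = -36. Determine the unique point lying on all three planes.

Σ: n_1·r = n_1·W gives -3x - 2y + 4z = 46.
Solving the 3×3 linear system 2x - y - 4z = -35, -3x - 2y + 4z = 46, 5x - 14y - 2z = -36 (e.g. by elimination or Cramer's rule, determinant = -102) gives (-8, -1, 5).

(-8, -1, 5)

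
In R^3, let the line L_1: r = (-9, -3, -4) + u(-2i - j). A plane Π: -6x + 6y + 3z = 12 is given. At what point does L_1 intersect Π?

(-5, -1, -4)

Substitute r = (-9, -3, -4) + t(-2, -1, 0) into the plane: 24 + 6t = 12, so t = -2.
Intersection: (-9, -3, -4) + (-2)·(-2, -1, 0) = (-5, -1, -4).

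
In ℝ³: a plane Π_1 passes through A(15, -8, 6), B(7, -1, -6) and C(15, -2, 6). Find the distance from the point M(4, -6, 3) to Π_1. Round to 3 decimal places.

7.488

AB = (-8, 7, -12), AC = (0, 6, 0); a normal to Π_1 is AB × AC = (72, 0, -48).
Using A: Π_1 has equation 72x - 48z = 792.
n·M − d = (72)·(4) + (0)·(-6) + (-48)·(3) − 792 = -648; |n| = √7488.
Distance = |-648| / √7488 = 648/√7488 ≈ 7.488.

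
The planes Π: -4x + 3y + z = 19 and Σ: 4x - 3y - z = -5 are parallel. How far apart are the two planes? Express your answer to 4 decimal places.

2.7456

Rescale Σ by 1/(-1): -4x + 3y + z = 5. Then distance = |19 − 5| / √26 ≈ 2.7456.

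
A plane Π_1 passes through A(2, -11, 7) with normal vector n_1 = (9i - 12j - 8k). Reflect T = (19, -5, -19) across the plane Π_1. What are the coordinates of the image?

(1, 19, -3)

Π_1: n_1·r = n_1·A gives 9x - 12y - 8z = 94.
λ = (n·T − d)/|n|² = (383 − 94)/289 = 1.
Reflection = T − 2λn = (19, -5, -19) − 2·(9, -12, -8) = (1, 19, -3).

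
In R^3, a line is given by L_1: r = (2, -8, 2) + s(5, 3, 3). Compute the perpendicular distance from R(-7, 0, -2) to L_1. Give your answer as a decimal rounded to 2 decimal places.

Taking (2, -8, 2) on L_1 with direction v = (5, 3, 3): w = R − (2, -8, 2) = (-9, 8, -4), and w × v = (36, 7, -67).
Distance = |w × v| / |v| = √5834 / √43 ≈ 11.65.

11.65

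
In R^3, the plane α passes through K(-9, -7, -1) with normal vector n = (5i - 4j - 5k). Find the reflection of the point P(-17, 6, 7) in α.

α: n·r = n·K gives 5x - 4y - 5z = -12.
λ = (n·P − d)/|n|² = (-144 − (-12))/66 = -2.
Reflection = P − 2λn = (-17, 6, 7) − (-4)·(5, -4, -5) = (3, -10, -13).

(3, -10, -13)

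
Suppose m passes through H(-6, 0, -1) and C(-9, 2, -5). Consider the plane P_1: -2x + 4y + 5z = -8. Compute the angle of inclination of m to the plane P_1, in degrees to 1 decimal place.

9.6

A direction vector for m is C − H = (-3, 2, -4).
sin θ = |n·v| / (|n||v|) = |-6| / (√45 · √29) = 0.16609.
θ ≈ 9.6°.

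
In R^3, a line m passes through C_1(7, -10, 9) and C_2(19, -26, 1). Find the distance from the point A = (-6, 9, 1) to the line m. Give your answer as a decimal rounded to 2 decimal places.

16.00

A direction vector for m is C_2 − C_1 = (12, -16, -8).
Taking (7, -10, 9) on m with direction v = (12, -16, -8): w = A − (7, -10, 9) = (-13, 19, -8), and w × v = (-280, -200, -20).
Distance = |w × v| / |v| = √118800 / √464 ≈ 16.00.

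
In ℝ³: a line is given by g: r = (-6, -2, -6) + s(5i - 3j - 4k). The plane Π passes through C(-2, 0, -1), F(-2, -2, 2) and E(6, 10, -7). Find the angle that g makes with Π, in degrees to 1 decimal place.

70.1

CF = (0, -2, 3), CE = (8, 10, -6); a normal to Π is CF × CE = (-18, 24, 16).
Using C: Π has equation -18x + 24y + 16z = 20.
sin θ = |n·v| / (|n||v|) = |-226| / (√1156 · √50) = 0.94004.
θ ≈ 70.1°.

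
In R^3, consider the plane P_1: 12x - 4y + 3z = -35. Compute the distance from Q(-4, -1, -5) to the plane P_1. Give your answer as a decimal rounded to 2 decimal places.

n·Q − d = (12)·(-4) + (-4)·(-1) + (3)·(-5) − (-35) = -24; |n| = √169.
Distance = |-24| / √169 = 24/√169 ≈ 1.85.

1.85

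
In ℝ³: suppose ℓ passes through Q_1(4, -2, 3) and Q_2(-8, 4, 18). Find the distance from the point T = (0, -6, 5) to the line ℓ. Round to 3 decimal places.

A direction vector for ℓ is Q_2 − Q_1 = (-12, 6, 15).
Taking (4, -2, 3) on ℓ with direction v = (-12, 6, 15): w = T − (4, -2, 3) = (-4, -4, 2), and w × v = (-72, 36, -72).
Distance = |w × v| / |v| = √11664 / √405 ≈ 5.367.

5.367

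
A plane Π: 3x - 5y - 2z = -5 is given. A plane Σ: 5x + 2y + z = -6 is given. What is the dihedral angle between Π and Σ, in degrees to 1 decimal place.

84.9

cos θ = |n₁·n₂| / (|n₁||n₂|) = |3| / (√38 · √30).
θ = arccos(0.08885) ≈ 84.9°.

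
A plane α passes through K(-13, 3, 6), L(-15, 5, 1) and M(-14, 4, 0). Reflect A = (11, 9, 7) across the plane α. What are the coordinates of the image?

(-19, -21, 7)

KL = (-2, 2, -5), KM = (-1, 1, -6); a normal to α is KL × KM = (-7, -7, 0).
Using K: α has equation -7x - 7y = 70.
λ = (n·A − d)/|n|² = (-140 − 70)/98 = -15/7.
Reflection = A − 2λn = (11, 9, 7) − (-30/7)·(-7, -7, 0) = (-19, -21, 7).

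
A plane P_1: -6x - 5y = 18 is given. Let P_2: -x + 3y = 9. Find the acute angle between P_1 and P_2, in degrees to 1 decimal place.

68.6

cos θ = |n₁·n₂| / (|n₁||n₂|) = |-9| / (√61 · √10).
θ = arccos(0.36440) ≈ 68.6°.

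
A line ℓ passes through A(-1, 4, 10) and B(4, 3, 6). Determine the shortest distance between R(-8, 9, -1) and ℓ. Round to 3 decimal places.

A direction vector for ℓ is B − A = (5, -1, -4).
Taking (-1, 4, 10) on ℓ with direction v = (5, -1, -4): w = R − (-1, 4, 10) = (-7, 5, -11), and w × v = (-31, -83, -18).
Distance = |w × v| / |v| = √8174 / √42 ≈ 13.951.

13.951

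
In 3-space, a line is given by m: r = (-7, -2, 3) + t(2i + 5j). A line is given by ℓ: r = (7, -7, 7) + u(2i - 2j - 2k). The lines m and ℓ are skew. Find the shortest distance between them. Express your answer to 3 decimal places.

12.229

Common perpendicular direction n = (2, 5, 0) × (2, -2, -2) = (-10, 4, -14).
With w = (7, -7, 7) − (-7, -2, 3) = (14, -5, 4), w · n = -216.
Distance = |w · n| / |n| = |-216| / √312 ≈ 12.229.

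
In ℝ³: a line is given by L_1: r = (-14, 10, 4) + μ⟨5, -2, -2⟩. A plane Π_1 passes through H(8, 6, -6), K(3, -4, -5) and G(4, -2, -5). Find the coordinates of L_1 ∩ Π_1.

(6, 2, -4)

HK = (-5, -10, 1), HG = (-4, -8, 1); a normal to Π_1 is HK × HG = (-2, 1, 0).
Using H: Π_1 has equation -2x + y = -10.
Substitute r = (-14, 10, 4) + t(5, -2, -2) into the plane: 38 + (-12)t = -10, so t = 4.
Intersection: (-14, 10, 4) + 4·(5, -2, -2) = (6, 2, -4).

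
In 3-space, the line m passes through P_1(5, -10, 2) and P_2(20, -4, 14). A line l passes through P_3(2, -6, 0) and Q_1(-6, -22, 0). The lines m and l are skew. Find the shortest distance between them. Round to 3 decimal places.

2.000

A direction vector for m is P_2 − P_1 = (15, 6, 12).
A direction vector for l is Q_1 − P_3 = (-8, -16, 0).
Common perpendicular direction n = (15, 6, 12) × (-8, -16, 0) = (192, -96, -192).
With w = (2, -6, 0) − (5, -10, 2) = (-3, 4, -2), w · n = -576.
Distance = |w · n| / |n| = |-576| / √82944 ≈ 2.000.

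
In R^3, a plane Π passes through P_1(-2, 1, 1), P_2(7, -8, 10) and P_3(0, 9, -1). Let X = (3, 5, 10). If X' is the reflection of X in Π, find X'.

P_1P_2 = (9, -9, 9), P_1P_3 = (2, 8, -2); a normal to Π is P_1P_2 × P_1P_3 = (-54, 36, 90).
Using P_1: Π has equation -54x + 36y + 90z = 234.
λ = (n·X − d)/|n|² = (918 − 234)/12312 = 1/18.
Reflection = X − 2λn = (3, 5, 10) − (1/9)·(-54, 36, 90) = (9, 1, 0).

(9, 1, 0)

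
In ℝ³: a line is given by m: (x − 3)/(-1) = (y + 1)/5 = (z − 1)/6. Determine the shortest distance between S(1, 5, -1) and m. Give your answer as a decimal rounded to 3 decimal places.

m has direction (-1, 5, 6) through (3, -1, 1).
Taking (3, -1, 1) on m with direction v = (-1, 5, 6): w = S − (3, -1, 1) = (-2, 6, -2), and w × v = (46, 14, -4).
Distance = |w × v| / |v| = √2328 / √62 ≈ 6.128.

6.128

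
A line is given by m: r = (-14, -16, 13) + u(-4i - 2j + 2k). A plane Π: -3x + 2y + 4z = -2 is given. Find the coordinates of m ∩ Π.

Substitute r = (-14, -16, 13) + t(-4, -2, 2) into the plane: 62 + 16t = -2, so t = -4.
Intersection: (-14, -16, 13) + (-4)·(-4, -2, 2) = (2, -8, 5).

(2, -8, 5)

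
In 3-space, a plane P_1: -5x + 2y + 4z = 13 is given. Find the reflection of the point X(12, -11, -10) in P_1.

λ = (n·X − d)/|n|² = (-122 − 13)/45 = -3.
Reflection = X − 2λn = (12, -11, -10) − (-6)·(-5, 2, 4) = (-18, 1, 14).

(-18, 1, 14)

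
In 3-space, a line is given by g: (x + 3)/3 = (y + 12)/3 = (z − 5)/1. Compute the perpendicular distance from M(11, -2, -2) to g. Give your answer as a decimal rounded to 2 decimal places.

11.07

g has direction (3, 3, 1) through (-3, -12, 5).
Taking (-3, -12, 5) on g with direction v = (3, 3, 1): w = M − (-3, -12, 5) = (14, 10, -7), and w × v = (31, -35, 12).
Distance = |w × v| / |v| = √2330 / √19 ≈ 11.07.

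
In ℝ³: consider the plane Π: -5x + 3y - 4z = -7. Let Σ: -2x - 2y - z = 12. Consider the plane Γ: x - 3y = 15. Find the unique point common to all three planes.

Solving the 3×3 linear system -5x + 3y - 4z = -7, -2x - 2y - z = 12, x - 3y = 15 (e.g. by elimination or Cramer's rule, determinant = -20) gives (0, -5, -2).

(0, -5, -2)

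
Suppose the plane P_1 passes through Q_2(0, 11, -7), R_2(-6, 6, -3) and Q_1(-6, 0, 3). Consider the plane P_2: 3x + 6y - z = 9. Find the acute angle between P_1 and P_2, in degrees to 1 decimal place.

Q_2R_2 = (-6, -5, 4), Q_2Q_1 = (-6, -11, 10); a normal to P_1 is Q_2R_2 × Q_2Q_1 = (-6, 36, 36).
Using Q_2: P_1 has equation -6x + 36y + 36z = 144.
cos θ = |n₁·n₂| / (|n₁||n₂|) = |162| / (√2628 · √46).
θ = arccos(0.46593) ≈ 62.2°.

62.2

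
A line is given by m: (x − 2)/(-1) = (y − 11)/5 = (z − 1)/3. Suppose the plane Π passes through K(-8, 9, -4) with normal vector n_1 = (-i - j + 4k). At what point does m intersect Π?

(3, 6, -2)

m has direction (-1, 5, 3) through (2, 11, 1).
Π: n_1·r = n_1·K gives -x - y + 4z = -17.
Substitute r = (2, 11, 1) + t(-1, 5, 3) into the plane: -9 + 8t = -17, so t = -1.
Intersection: (2, 11, 1) + (-1)·(-1, 5, 3) = (3, 6, -2).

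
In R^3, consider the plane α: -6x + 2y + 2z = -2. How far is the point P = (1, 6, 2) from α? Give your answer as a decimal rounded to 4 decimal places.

n·P − d = (-6)·(1) + (2)·(6) + (2)·(2) − (-2) = 12; |n| = √44.
Distance = |12| / √44 = 12/√44 ≈ 1.8091.

1.8091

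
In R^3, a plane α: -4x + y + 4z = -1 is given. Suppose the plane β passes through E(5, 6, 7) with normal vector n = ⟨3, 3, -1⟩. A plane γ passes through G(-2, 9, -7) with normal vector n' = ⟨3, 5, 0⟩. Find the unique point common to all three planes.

(8, 3, 7)

β: n·r = n·E gives 3x + 3y - z = 26.
γ: n'·r = n'·G gives 3x + 5y = 39.
Solving the 3×3 linear system -4x + y + 4z = -1, 3x + 3y - z = 26, 3x + 5y = 39 (e.g. by elimination or Cramer's rule, determinant = 1) gives (8, 3, 7).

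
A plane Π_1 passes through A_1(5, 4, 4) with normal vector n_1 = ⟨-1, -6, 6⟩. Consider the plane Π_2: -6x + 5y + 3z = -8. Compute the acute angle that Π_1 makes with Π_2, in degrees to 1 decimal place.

85.2

Π_1: n_1·r = n_1·A_1 gives -x - 6y + 6z = -5.
cos θ = |n₁·n₂| / (|n₁||n₂|) = |-6| / (√73 · √70).
θ = arccos(0.08393) ≈ 85.2°.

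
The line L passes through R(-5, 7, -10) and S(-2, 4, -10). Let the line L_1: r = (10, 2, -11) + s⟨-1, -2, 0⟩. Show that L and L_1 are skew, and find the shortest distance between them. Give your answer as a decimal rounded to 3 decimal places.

A direction vector for L is S − R = (3, -3, 0).
Common perpendicular direction n = (3, -3, 0) × (-1, -2, 0) = (0, 0, -9).
With w = (10, 2, -11) − (-5, 7, -10) = (15, -5, -1), w · n = 9.
Since n ≠ 0 the lines are not parallel, and w · n = 9 ≠ 0 so they do not intersect; hence they are skew.
Distance = |w · n| / |n| = |9| / √81 ≈ 1.000.

1.000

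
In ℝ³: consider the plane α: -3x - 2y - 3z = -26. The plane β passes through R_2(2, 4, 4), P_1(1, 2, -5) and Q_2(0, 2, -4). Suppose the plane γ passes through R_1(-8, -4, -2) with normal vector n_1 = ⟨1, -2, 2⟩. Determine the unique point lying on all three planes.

R_2P_1 = (-1, -2, -9), R_2Q_2 = (-2, -2, -8); a normal to β is R_2P_1 × R_2Q_2 = (-2, 10, -2).
Using R_2: β has equation -2x + 10y - 2z = 28.
γ: n_1·r = n_1·R_1 gives x - 2y + 2z = -4.
Solving the 3×3 linear system -3x - 2y - 3z = -26, -2x + 10y - 2z = 28, x - 2y + 2z = -4 (e.g. by elimination or Cramer's rule, determinant = -34) gives (8, 4, -2).

(8, 4, -2)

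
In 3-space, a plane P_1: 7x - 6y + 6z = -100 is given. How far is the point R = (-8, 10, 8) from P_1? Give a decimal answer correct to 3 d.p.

n·R − d = (7)·(-8) + (-6)·(10) + (6)·(8) − (-100) = 32; |n| = √121.
Distance = |32| / √121 = 32/√121 ≈ 2.909.

2.909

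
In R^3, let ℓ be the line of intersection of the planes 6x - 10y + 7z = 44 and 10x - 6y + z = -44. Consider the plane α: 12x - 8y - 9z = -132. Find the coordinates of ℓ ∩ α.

(-7, -3, 8)

Direction of ℓ: (6, -10, 7) × (10, -6, 1) = (32, 64, 64).
A point on ℓ: solving the two plane equations with x = -3 gives (-3, 5, 16).
Substitute r = (-3, 5, 16) + t(32, 64, 64) into the plane: -220 + (-704)t = -132, so t = -1/8.
Intersection: (-3, 5, 16) + (-1/8)·(32, 64, 64) = (-7, -3, 8).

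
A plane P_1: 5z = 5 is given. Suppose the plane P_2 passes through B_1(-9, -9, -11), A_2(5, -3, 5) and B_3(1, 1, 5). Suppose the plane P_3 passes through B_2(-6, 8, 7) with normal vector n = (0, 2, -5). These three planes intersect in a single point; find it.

B_1A_2 = (14, 6, 16), B_1B_3 = (10, 10, 16); a normal to P_2 is B_1A_2 × B_1B_3 = (-64, -64, 80).
Using B_1: P_2 has equation -64x - 64y + 80z = 272.
P_3: n·r = n·B_2 gives 2y - 5z = -19.
Solving the 3×3 linear system 5z = 5, -64x - 64y + 80z = 272, 2y - 5z = -19 (e.g. by elimination or Cramer's rule, determinant = -640) gives (4, -7, 1).

(4, -7, 1)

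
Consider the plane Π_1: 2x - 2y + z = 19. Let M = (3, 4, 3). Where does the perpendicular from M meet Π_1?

(7, 0, 5)

Foot = M − λn with λ = (n·M − d)/|n|² = (1 − 19)/9 = -2.
Foot = (3, 4, 3) − (-2)·(2, -2, 1) = (7, 0, 5).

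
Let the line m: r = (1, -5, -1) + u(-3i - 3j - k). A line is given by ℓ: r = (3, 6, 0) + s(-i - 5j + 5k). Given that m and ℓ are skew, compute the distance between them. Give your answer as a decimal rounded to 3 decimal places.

Common perpendicular direction n = (-3, -3, -1) × (-1, -5, 5) = (-20, 16, 12).
With w = (3, 6, 0) − (1, -5, -1) = (2, 11, 1), w · n = 148.
Distance = |w · n| / |n| = |148| / √800 ≈ 5.233.

5.233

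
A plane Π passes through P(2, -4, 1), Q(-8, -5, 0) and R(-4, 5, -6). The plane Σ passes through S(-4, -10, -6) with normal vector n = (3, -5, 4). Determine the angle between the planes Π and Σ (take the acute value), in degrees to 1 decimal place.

88.9

PQ = (-10, -1, -1), PR = (-6, 9, -7); a normal to Π is PQ × PR = (16, -64, -96).
Using P: Π has equation 16x - 64y - 96z = 192.
Σ: n·r = n·S gives 3x - 5y + 4z = 14.
cos θ = |n₁·n₂| / (|n₁||n₂|) = |-16| / (√13568 · √50).
θ = arccos(0.01943) ≈ 88.9°.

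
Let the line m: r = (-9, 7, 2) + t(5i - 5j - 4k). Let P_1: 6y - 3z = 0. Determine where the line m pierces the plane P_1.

Substitute r = (-9, 7, 2) + t(5, -5, -4) into the plane: 36 + (-18)t = 0, so t = 2.
Intersection: (-9, 7, 2) + 2·(5, -5, -4) = (1, -3, -6).

(1, -3, -6)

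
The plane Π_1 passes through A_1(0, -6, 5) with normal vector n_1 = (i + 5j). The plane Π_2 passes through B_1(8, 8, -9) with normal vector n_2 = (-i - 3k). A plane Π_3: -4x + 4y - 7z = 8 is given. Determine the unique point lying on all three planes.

(5, -7, -8)

Π_1: n_1·r = n_1·A_1 gives x + 5y = -30.
Π_2: n_2·r = n_2·B_1 gives -x - 3z = 19.
Solving the 3×3 linear system x + 5y = -30, -x - 3z = 19, -4x + 4y - 7z = 8 (e.g. by elimination or Cramer's rule, determinant = 37) gives (5, -7, -8).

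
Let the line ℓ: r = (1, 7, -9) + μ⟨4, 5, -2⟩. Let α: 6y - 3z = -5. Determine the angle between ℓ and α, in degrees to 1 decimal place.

53.1

sin θ = |n·v| / (|n||v|) = |36| / (√45 · √45) = 0.80000.
θ ≈ 53.1°.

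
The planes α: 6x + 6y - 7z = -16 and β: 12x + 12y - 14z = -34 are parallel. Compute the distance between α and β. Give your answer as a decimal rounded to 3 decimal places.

0.091

Rescale β by 1/2: 6x + 6y - 7z = -17. Then distance = |-16 − (-17)| / √121 ≈ 0.091.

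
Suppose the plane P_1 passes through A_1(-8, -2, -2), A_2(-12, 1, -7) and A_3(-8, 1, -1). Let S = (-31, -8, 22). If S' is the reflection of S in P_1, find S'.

A_1A_2 = (-4, 3, -5), A_1A_3 = (0, 3, 1); a normal to P_1 is A_1A_2 × A_1A_3 = (18, 4, -12).
Using A_1: P_1 has equation 18x + 4y - 12z = -128.
λ = (n·S − d)/|n|² = (-854 − (-128))/484 = -3/2.
Reflection = S − 2λn = (-31, -8, 22) − (-3)·(18, 4, -12) = (23, 4, -14).

(23, 4, -14)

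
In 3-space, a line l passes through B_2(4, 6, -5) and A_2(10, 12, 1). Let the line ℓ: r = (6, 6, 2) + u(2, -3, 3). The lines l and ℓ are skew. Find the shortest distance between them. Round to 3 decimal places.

A direction vector for l is A_2 − B_2 = (6, 6, 6).
Common perpendicular direction n = (6, 6, 6) × (2, -3, 3) = (36, -6, -30).
With w = (6, 6, 2) − (4, 6, -5) = (2, 0, 7), w · n = -138.
Distance = |w · n| / |n| = |-138| / √2232 ≈ 2.921.

2.921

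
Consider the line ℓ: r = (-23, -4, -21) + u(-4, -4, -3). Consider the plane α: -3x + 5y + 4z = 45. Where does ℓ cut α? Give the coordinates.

Substitute r = (-23, -4, -21) + t(-4, -4, -3) into the plane: -35 + (-20)t = 45, so t = -4.
Intersection: (-23, -4, -21) + (-4)·(-4, -4, -3) = (-7, 12, -9).

(-7, 12, -9)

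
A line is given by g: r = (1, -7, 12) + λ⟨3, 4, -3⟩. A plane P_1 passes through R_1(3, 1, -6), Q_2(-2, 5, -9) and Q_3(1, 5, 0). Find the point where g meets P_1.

R_1Q_2 = (-5, 4, -3), R_1Q_3 = (-2, 4, 6); a normal to P_1 is R_1Q_2 × R_1Q_3 = (36, 36, -12).
Using R_1: P_1 has equation 36x + 36y - 12z = 216.
Substitute r = (1, -7, 12) + t(3, 4, -3) into the plane: -360 + 288t = 216, so t = 2.
Intersection: (1, -7, 12) + 2·(3, 4, -3) = (7, 1, 6).

(7, 1, 6)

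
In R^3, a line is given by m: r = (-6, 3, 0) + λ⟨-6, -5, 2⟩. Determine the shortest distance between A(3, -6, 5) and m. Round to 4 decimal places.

Taking (-6, 3, 0) on m with direction v = (-6, -5, 2): w = A − (-6, 3, 0) = (9, -9, 5), and w × v = (7, -48, -99).
Distance = |w × v| / |v| = √12154 / √65 ≈ 13.6742.

13.6742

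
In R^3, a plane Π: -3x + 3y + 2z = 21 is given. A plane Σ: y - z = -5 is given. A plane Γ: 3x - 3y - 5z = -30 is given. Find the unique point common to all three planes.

Solving the 3×3 linear system -3x + 3y + 2z = 21, y - z = -5, 3x - 3y - 5z = -30 (e.g. by elimination or Cramer's rule, determinant = 9) gives (-7, -2, 3).

(-7, -2, 3)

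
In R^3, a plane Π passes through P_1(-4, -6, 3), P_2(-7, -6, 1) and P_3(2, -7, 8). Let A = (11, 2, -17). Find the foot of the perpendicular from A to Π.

(5, 11, -8)

P_1P_2 = (-3, 0, -2), P_1P_3 = (6, -1, 5); a normal to Π is P_1P_2 × P_1P_3 = (-2, 3, 3).
Using P_1: Π has equation -2x + 3y + 3z = -1.
Foot = A − λn with λ = (n·A − d)/|n|² = (-67 − (-1))/22 = -3.
Foot = (11, 2, -17) − (-3)·(-2, 3, 3) = (5, 11, -8).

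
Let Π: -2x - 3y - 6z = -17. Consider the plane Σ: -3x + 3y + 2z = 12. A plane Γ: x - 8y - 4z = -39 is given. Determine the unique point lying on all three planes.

Solving the 3×3 linear system -2x - 3y - 6z = -17, -3x + 3y + 2z = 12, x - 8y - 4z = -39 (e.g. by elimination or Cramer's rule, determinant = -104) gives (1, 5, 0).

(1, 5, 0)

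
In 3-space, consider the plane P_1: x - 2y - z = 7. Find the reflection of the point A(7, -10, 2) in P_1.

(1, 2, 8)

λ = (n·A − d)/|n|² = (25 − 7)/6 = 3.
Reflection = A − 2λn = (7, -10, 2) − 6·(1, -2, -1) = (1, 2, 8).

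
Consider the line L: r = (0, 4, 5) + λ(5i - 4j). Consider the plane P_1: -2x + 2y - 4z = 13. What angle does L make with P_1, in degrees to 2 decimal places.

sin θ = |n·v| / (|n||v|) = |-18| / (√24 · √41) = 0.57382.
θ ≈ 35.02°.

35.02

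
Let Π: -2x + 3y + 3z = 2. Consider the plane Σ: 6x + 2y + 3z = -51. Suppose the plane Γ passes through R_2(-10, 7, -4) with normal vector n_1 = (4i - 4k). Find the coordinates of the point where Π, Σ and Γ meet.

(-7, -3, -1)

Γ: n_1·r = n_1·R_2 gives 4x - 4z = -24.
Solving the 3×3 linear system -2x + 3y + 3z = 2, 6x + 2y + 3z = -51, 4x - 4z = -24 (e.g. by elimination or Cramer's rule, determinant = 100) gives (-7, -3, -1).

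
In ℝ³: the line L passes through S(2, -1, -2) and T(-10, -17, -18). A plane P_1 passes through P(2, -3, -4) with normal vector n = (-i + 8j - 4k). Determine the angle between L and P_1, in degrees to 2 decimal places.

13.04

A direction vector for L is T − S = (-12, -16, -16).
P_1: n·r = n·P gives -x + 8y - 4z = -10.
sin θ = |n·v| / (|n||v|) = |-52| / (√81 · √656) = 0.22558.
θ ≈ 13.04°.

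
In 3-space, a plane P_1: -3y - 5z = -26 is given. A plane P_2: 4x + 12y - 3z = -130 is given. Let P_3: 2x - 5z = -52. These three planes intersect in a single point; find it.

Solving the 3×3 linear system -3y - 5z = -26, 4x + 12y - 3z = -130, 2x - 5z = -52 (e.g. by elimination or Cramer's rule, determinant = 78) gives (-1, -8, 10).

(-1, -8, 10)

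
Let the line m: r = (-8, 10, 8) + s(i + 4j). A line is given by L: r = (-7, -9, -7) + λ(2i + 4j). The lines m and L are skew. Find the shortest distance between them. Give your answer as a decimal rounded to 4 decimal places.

15.0000

Common perpendicular direction n = (1, 4, 0) × (2, 4, 0) = (0, 0, -4).
With w = (-7, -9, -7) − (-8, 10, 8) = (1, -19, -15), w · n = 60.
Distance = |w · n| / |n| = |60| / √16 ≈ 15.0000.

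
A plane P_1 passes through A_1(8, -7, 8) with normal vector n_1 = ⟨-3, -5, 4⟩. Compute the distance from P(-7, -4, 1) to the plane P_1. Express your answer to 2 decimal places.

P_1: n_1·r = n_1·A_1 gives -3x - 5y + 4z = 43.
n·P − d = (-3)·(-7) + (-5)·(-4) + (4)·(1) − 43 = 2; |n| = √50.
Distance = |2| / √50 = 2/√50 ≈ 0.28.

0.28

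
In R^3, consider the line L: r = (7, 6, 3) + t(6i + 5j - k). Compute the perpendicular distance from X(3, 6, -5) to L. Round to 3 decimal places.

8.710

Taking (7, 6, 3) on L with direction v = (6, 5, -1): w = X − (7, 6, 3) = (-4, 0, -8), and w × v = (40, -52, -20).
Distance = |w × v| / |v| = √4704 / √62 ≈ 8.710.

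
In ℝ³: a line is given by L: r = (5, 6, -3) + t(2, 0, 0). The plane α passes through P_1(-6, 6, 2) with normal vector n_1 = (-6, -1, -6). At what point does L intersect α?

(-1, 6, -3)

α: n_1·r = n_1·P_1 gives -6x - y - 6z = 18.
Substitute r = (5, 6, -3) + t(2, 0, 0) into the plane: -18 + (-12)t = 18, so t = -3.
Intersection: (5, 6, -3) + (-3)·(2, 0, 0) = (-1, 6, -3).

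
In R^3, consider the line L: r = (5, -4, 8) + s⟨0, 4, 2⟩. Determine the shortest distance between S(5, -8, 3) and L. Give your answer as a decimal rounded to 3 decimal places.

Taking (5, -4, 8) on L with direction v = (0, 4, 2): w = S − (5, -4, 8) = (0, -4, -5), and w × v = (12, 0, 0).
Distance = |w × v| / |v| = √144 / √20 ≈ 2.683.

2.683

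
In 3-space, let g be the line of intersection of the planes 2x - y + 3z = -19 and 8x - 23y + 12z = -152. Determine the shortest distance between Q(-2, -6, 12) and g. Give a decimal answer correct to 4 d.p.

Direction of g: (2, -1, 3) × (8, -23, 12) = (57, 0, -38).
A point on g: solving the two plane equations with x = -3 gives (-3, 4, -3).
Taking (-3, 4, -3) on g with direction v = (57, 0, -38): w = Q − (-3, 4, -3) = (1, -10, 15), and w × v = (380, 893, 570).
Distance = |w × v| / |v| = √1266749 / √4693 ≈ 16.4293.

16.4293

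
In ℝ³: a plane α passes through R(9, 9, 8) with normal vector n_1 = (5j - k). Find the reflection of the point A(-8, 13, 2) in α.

(-8, 3, 4)

α: n_1·r = n_1·R gives 5y - z = 37.
λ = (n·A − d)/|n|² = (63 − 37)/26 = 1.
Reflection = A − 2λn = (-8, 13, 2) − 2·(0, 5, -1) = (-8, 3, 4).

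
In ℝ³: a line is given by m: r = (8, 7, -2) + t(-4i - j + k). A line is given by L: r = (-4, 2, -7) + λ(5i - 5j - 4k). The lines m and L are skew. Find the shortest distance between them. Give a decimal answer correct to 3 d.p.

6.190

Common perpendicular direction n = (-4, -1, 1) × (5, -5, -4) = (9, -11, 25).
With w = (-4, 2, -7) − (8, 7, -2) = (-12, -5, -5), w · n = -178.
Distance = |w · n| / |n| = |-178| / √827 ≈ 6.190.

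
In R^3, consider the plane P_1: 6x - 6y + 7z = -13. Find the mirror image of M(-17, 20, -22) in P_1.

λ = (n·M − d)/|n|² = (-376 − (-13))/121 = -3.
Reflection = M − 2λn = (-17, 20, -22) − (-6)·(6, -6, 7) = (19, -16, 20).

(19, -16, 20)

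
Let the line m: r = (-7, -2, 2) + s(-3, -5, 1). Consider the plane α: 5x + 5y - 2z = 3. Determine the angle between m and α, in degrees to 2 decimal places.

sin θ = |n·v| / (|n||v|) = |-42| / (√54 · √35) = 0.96609.
θ ≈ 75.04°.

75.04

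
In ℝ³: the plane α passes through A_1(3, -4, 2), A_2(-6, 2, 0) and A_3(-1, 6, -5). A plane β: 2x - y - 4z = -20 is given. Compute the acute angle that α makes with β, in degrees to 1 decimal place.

A_1A_2 = (-9, 6, -2), A_1A_3 = (-4, 10, -7); a normal to α is A_1A_2 × A_1A_3 = (-22, -55, -66).
Using A_1: α has equation -22x - 55y - 66z = 22.
cos θ = |n₁·n₂| / (|n₁||n₂|) = |275| / (√7865 · √21).
θ = arccos(0.67666) ≈ 47.4°.

47.4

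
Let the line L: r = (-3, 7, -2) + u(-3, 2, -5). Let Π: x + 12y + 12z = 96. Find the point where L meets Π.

Substitute r = (-3, 7, -2) + t(-3, 2, -5) into the plane: 57 + (-39)t = 96, so t = -1.
Intersection: (-3, 7, -2) + (-1)·(-3, 2, -5) = (0, 5, 3).

(0, 5, 3)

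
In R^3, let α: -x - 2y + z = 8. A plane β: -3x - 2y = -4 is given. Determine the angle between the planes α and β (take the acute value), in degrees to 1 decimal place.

cos θ = |n₁·n₂| / (|n₁||n₂|) = |7| / (√6 · √13).
θ = arccos(0.79259) ≈ 37.6°.

37.6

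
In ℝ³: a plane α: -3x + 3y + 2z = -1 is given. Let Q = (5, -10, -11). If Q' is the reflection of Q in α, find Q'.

λ = (n·Q − d)/|n|² = (-67 − (-1))/22 = -3.
Reflection = Q − 2λn = (5, -10, -11) − (-6)·(-3, 3, 2) = (-13, 8, 1).

(-13, 8, 1)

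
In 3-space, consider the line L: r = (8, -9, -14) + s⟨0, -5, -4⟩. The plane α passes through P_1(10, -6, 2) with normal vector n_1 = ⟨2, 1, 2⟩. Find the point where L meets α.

α: n_1·r = n_1·P_1 gives 2x + y + 2z = 18.
Substitute r = (8, -9, -14) + t(0, -5, -4) into the plane: -21 + (-13)t = 18, so t = -3.
Intersection: (8, -9, -14) + (-3)·(0, -5, -4) = (8, 6, -2).

(8, 6, -2)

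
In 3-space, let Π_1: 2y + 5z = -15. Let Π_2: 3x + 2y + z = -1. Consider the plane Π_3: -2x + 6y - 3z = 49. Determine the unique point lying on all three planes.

Solving the 3×3 linear system 2y + 5z = -15, 3x + 2y + z = -1, -2x + 6y - 3z = 49 (e.g. by elimination or Cramer's rule, determinant = 124) gives (-2, 5, -5).

(-2, 5, -5)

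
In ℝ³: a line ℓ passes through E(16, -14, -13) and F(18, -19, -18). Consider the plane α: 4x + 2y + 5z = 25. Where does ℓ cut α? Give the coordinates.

A direction vector for ℓ is F − E = (2, -5, -5).
Substitute r = (16, -14, -13) + t(2, -5, -5) into the plane: -29 + (-27)t = 25, so t = -2.
Intersection: (16, -14, -13) + (-2)·(2, -5, -5) = (12, -4, -3).

(12, -4, -3)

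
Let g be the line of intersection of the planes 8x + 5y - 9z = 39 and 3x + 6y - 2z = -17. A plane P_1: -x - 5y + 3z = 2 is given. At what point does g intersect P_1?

(-1, -5, -8)

Direction of g: (8, 5, -9) × (3, 6, -2) = (44, -11, 33).
A point on g: solving the two plane equations with x = 15 gives (15, -9, 4).
Substitute r = (15, -9, 4) + t(44, -11, 33) into the plane: 42 + 110t = 2, so t = -4/11.
Intersection: (15, -9, 4) + (-4/11)·(44, -11, 33) = (-1, -5, -8).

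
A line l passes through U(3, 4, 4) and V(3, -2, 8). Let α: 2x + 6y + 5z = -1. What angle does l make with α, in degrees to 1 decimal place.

16.0

A direction vector for l is V − U = (0, -6, 4).
sin θ = |n·v| / (|n||v|) = |-16| / (√65 · √52) = 0.27521.
θ ≈ 16.0°.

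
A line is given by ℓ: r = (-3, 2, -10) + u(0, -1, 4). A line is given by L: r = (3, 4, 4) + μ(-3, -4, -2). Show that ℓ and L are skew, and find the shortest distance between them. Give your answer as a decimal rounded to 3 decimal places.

Common perpendicular direction n = (0, -1, 4) × (-3, -4, -2) = (18, -12, -3).
With w = (3, 4, 4) − (-3, 2, -10) = (6, 2, 14), w · n = 42.
Since n ≠ 0 the lines are not parallel, and w · n = 42 ≠ 0 so they do not intersect; hence they are skew.
Distance = |w · n| / |n| = |42| / √477 ≈ 1.923.

1.923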